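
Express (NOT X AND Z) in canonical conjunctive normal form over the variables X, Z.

(X OR Z) AND (NOT X OR Z) AND (NOT X OR NOT Z)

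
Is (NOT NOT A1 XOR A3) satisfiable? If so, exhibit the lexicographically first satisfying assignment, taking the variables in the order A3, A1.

A3=0, A1=1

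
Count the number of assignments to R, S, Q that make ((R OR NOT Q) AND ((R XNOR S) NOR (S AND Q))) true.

Satisfying assignments: (0,1,0), (1,0,0), (1,0,1)
Count: 3 out of 8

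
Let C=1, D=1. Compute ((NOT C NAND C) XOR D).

Substituting: ((NOT 1 NAND 1) XOR 1)
= 0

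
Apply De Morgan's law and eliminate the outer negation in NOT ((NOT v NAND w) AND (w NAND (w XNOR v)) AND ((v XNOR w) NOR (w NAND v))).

NOT (NOT v NAND w) OR NOT (w NAND (w XNOR v)) OR NOT ((v XNOR w) NOR (w NAND v))
De Morgan's: NOT(AND of terms) = OR of negations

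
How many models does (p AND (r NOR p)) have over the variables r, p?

No assignment satisfies the expression.
Count: 0 out of 4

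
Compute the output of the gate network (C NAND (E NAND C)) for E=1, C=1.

Substituting: (1 NAND (1 NAND 1))
= 1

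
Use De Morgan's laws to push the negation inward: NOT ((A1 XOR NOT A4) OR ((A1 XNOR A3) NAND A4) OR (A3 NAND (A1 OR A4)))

NOT (A1 XOR NOT A4) AND NOT ((A1 XNOR A3) NAND A4) AND NOT (A3 NAND (A1 OR A4))
De Morgan's: NOT(OR of terms) = AND of negations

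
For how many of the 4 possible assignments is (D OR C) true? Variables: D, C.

Satisfying assignments: (0,1), (1,0), (1,1)
Count: 3 out of 4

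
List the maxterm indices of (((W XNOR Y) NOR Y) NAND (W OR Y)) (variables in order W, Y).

ΠM(2) = (NOT W OR Y)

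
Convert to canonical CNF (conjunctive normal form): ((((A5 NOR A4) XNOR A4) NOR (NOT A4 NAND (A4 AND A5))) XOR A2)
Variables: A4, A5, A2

(A4 OR A5 OR A2) AND (A4 OR NOT A5 OR A2) AND (NOT A4 OR A5 OR A2) AND (NOT A4 OR NOT A5 OR A2)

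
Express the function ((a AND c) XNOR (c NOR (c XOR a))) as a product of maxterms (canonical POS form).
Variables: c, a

ΠM(0, 3) = (c OR a) AND (NOT c OR NOT a)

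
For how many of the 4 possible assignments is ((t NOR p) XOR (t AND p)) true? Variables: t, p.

Satisfying assignments: (0,0), (1,1)
Count: 2 out of 4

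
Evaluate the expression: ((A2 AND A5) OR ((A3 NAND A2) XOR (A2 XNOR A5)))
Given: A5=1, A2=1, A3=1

Substituting: ((1 AND 1) OR ((1 NAND 1) XOR (1 XNOR 1)))
= 1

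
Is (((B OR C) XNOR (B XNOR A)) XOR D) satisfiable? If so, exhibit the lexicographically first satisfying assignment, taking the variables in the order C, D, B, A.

C=0, D=0, B=0, A=1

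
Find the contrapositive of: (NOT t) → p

Contrapositive: NOT p → t
Note: A statement and its contrapositive are logically equivalent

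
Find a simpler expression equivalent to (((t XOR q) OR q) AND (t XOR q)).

By absorption (E AND (E OR v) = E):
= (t XOR q)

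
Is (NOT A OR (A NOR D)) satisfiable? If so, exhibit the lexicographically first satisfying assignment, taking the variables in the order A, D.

A=0, D=0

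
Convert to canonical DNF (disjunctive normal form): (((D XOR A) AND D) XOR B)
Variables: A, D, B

(NOT A AND NOT D AND B) OR (NOT A AND D AND NOT B) OR (A AND NOT D AND B) OR (A AND D AND B)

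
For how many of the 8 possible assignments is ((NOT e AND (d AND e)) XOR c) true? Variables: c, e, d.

Satisfying assignments: (1,0,0), (1,0,1), (1,1,0), (1,1,1)
Count: 4 out of 8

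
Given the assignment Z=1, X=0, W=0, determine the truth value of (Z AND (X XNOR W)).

Substituting: (1 AND (0 XNOR 0))
= 1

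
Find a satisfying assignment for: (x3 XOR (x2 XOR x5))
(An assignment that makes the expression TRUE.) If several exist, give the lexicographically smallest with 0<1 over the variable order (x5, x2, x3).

x5=0, x2=0, x3=1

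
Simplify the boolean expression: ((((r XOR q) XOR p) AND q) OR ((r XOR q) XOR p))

By absorption (E OR (E AND v) = E):
= ((r XOR q) XOR p)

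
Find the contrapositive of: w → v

Contrapositive: NOT v → NOT w
Note: A statement and its contrapositive are logically equivalent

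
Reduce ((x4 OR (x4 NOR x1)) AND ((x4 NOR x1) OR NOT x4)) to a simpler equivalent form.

By distribution ((E OR v) AND (E OR NOT v) = E):
= (x4 NOR x1)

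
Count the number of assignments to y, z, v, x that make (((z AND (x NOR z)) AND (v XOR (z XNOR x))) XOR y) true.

Satisfying assignments: (1,0,0,0), (1,0,0,1), (1,0,1,0), (1,0,1,1), (1,1,0,0), (1,1,0,1), (1,1,1,0), (1,1,1,1)
Count: 8 out of 16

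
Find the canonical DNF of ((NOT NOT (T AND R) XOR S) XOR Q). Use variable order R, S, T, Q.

(NOT R AND NOT S AND NOT T AND Q) OR (NOT R AND NOT S AND T AND Q) OR (NOT R AND S AND NOT T AND NOT Q) OR (NOT R AND S AND T AND NOT Q) OR (R AND NOT S AND NOT T AND Q) OR (R AND NOT S AND T AND NOT Q) OR (R AND S AND NOT T AND NOT Q) OR (R AND S AND T AND Q)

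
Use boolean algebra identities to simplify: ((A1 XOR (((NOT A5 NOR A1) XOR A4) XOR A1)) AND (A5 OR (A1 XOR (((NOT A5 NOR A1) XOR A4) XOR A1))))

By absorption (E AND (E OR v) = E) then XOR self-cancellation ((E XOR v) XOR v = E):
= ((NOT A5 NOR A1) XOR A4)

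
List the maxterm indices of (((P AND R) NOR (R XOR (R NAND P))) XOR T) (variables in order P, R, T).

ΠM(0, 3, 4, 6) = (P OR R OR T) AND (P OR NOT R OR NOT T) AND (NOT P OR R OR T) AND (NOT P OR NOT R OR T)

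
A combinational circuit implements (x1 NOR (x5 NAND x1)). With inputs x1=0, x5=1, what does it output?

Substituting: (0 NOR (1 NAND 0))
= 0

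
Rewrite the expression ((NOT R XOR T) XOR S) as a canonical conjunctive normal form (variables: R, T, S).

(R OR T OR NOT S) AND (R OR NOT T OR S) AND (NOT R OR T OR S) AND (NOT R OR NOT T OR NOT S)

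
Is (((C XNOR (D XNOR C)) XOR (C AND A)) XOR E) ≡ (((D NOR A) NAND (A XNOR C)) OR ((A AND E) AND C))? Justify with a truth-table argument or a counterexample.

No. Counterexample: with D=0, A=0, C=0, E=1, Expression 1 = 1 but Expression 2 = 0.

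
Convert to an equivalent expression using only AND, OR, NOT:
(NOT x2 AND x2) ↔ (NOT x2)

((NOT x2 AND x2) AND (NOT x2)) OR (NOT (NOT x2 AND x2) AND x2)
(Biconditional = both true or both false)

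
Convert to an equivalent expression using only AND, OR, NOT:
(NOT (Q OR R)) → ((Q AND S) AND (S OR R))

(Q OR R) OR ((Q AND S) AND (S OR R))
(Implication elimination: A → B = NOT A OR B)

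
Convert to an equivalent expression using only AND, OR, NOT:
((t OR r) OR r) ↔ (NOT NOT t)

(((t OR r) OR r) AND (NOT NOT t)) OR (NOT ((t OR r) OR r) AND NOT t)
(Biconditional = both true or both false)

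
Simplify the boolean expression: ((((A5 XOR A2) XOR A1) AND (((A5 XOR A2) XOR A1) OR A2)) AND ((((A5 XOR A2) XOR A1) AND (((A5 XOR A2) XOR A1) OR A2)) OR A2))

By absorption (E AND (E OR v) = E) then absorption (E AND (E OR v) = E):
= ((A5 XOR A2) XOR A1)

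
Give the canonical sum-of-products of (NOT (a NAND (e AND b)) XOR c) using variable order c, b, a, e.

Σm(7, 8, 9, 10, 11, 12, 13, 14) = (NOT c AND b AND a AND e) OR (c AND NOT b AND NOT a AND NOT e) OR (c AND NOT b AND NOT a AND e) OR (c AND NOT b AND a AND NOT e) OR (c AND NOT b AND a AND e) OR (c AND b AND NOT a AND NOT e) OR (c AND b AND NOT a AND e) OR (c AND b AND a AND NOT e)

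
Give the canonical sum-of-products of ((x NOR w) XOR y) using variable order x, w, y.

Σm(0, 3, 5, 7) = (NOT x AND NOT w AND NOT y) OR (NOT x AND w AND y) OR (x AND NOT w AND y) OR (x AND w AND y)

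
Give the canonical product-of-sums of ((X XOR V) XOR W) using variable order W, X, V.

ΠM(0, 3, 5, 6) = (W OR X OR V) AND (W OR NOT X OR NOT V) AND (NOT W OR X OR NOT V) AND (NOT W OR NOT X OR V)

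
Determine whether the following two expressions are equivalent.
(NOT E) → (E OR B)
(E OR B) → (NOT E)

No, Converse is not equivalent to original (counterexample: C=0, E=0, B=0)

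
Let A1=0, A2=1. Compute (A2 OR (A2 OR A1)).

Substituting: (1 OR (1 OR 0))
= 1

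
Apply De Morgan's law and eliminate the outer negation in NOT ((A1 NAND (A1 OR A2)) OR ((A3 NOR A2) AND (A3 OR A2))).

NOT (A1 NAND (A1 OR A2)) AND NOT ((A3 NOR A2) AND (A3 OR A2))
De Morgan's: NOT(OR of terms) = AND of negations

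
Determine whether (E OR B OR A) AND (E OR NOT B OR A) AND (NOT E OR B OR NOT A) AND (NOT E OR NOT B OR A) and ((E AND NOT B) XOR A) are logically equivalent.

Yes, they are equivalent — the two output columns agree on all 8 assignments:
E | B | A | Expression 1 | Expression 2
---------------------------------------
0 | 0 | 0 | 0 | 0
0 | 0 | 1 | 1 | 1
0 | 1 | 0 | 0 | 0
0 | 1 | 1 | 1 | 1
1 | 0 | 0 | 1 | 1
1 | 0 | 1 | 0 | 0
1 | 1 | 0 | 0 | 0
1 | 1 | 1 | 1 | 1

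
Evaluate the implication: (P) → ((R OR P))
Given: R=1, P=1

Antecedent (P) = 1; consequent ((R OR P)) = 1.
1 → 1 = 1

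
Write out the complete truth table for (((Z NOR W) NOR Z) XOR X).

Z | X | W | Output
------------------
0 | 0 | 0 | 0
0 | 0 | 1 | 1
0 | 1 | 0 | 1
0 | 1 | 1 | 0
1 | 0 | 0 | 0
1 | 0 | 1 | 0
1 | 1 | 0 | 1
1 | 1 | 1 | 1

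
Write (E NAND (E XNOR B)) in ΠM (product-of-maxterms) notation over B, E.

ΠM(3) = (NOT B OR NOT E)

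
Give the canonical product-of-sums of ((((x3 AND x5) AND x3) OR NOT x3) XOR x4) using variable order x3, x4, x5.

ΠM(2, 3, 4, 7) = (x3 OR NOT x4 OR x5) AND (x3 OR NOT x4 OR NOT x5) AND (NOT x3 OR x4 OR x5) AND (NOT x3 OR NOT x4 OR NOT x5)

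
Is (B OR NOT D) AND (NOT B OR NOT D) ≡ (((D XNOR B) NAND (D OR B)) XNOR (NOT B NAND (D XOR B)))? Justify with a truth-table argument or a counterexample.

Yes, they are equivalent — the two output columns agree on all 4 assignments:
B | D | Expression 1 | Expression 2
-----------------------------------
0 | 0 | 1 | 1
0 | 1 | 0 | 0
1 | 0 | 1 | 1
1 | 1 | 0 | 0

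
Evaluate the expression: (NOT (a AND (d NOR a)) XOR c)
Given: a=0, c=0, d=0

Substituting: (NOT (0 AND (0 NOR 0)) XOR 0)
= 1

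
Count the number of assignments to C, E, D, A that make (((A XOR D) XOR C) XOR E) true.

Satisfying assignments: (0,0,0,1), (0,0,1,0), (0,1,0,0), (0,1,1,1), (1,0,0,0), (1,0,1,1), (1,1,0,1), (1,1,1,0)
Count: 8 out of 16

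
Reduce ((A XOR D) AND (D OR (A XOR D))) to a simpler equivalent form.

By absorption (E AND (E OR v) = E):
= (A XOR D)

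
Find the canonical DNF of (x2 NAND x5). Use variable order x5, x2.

(NOT x5 AND NOT x2) OR (NOT x5 AND x2) OR (x5 AND NOT x2)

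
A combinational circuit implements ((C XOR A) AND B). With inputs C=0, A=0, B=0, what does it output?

Substituting: ((0 XOR 0) AND 0)
= 0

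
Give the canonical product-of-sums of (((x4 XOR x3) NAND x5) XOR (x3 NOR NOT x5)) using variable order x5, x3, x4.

ΠM(4, 6) = (NOT x5 OR x3 OR x4) AND (NOT x5 OR NOT x3 OR x4)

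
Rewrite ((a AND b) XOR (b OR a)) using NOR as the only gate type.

((((((a NOR a) NOR (b NOR b)) NOR ((b NOR a) NOR (b NOR a))) NOR (((a NOR a) NOR (b NOR b)) NOR ((b NOR a) NOR (b NOR a)))) NOR ((((a NOR a) NOR (b NOR b)) NOR ((b NOR a) NOR (b NOR a))) NOR (((a NOR a) NOR (b NOR b)) NOR ((b NOR a) NOR (b NOR a))))) NOR ((((((a NOR a) NOR (b NOR b)) NOR ((a NOR a) NOR (b NOR b))) NOR (((b NOR a) NOR (b NOR a)) NOR ((b NOR a) NOR (b NOR a)))) NOR ((((a NOR a) NOR (b NOR b)) NOR ((a NOR a) NOR (b NOR b))) NOR (((b NOR a) NOR (b NOR a)) NOR ((b NOR a) NOR (b NOR a))))) NOR (((((a NOR a) NOR (b NOR b)) NOR ((a NOR a) NOR (b NOR b))) NOR (((b NOR a) NOR (b NOR a)) NOR ((b NOR a) NOR (b NOR a)))) NOR ((((a NOR a) NOR (b NOR b)) NOR ((a NOR a) NOR (b NOR b))) NOR (((b NOR a) NOR (b NOR a)) NOR ((b NOR a) NOR (b NOR a)))))))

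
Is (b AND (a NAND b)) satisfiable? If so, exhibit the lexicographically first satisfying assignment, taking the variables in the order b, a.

b=1, a=0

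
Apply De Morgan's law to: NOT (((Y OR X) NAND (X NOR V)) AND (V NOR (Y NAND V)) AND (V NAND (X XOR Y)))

NOT ((Y OR X) NAND (X NOR V)) OR NOT (V NOR (Y NAND V)) OR NOT (V NAND (X XOR Y))
De Morgan's: NOT(AND of terms) = OR of negations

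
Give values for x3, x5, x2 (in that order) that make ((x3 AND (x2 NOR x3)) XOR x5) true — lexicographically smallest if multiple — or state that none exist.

x3=0, x5=1, x2=0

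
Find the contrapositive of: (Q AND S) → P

Contrapositive: NOT P → NOT (Q AND S)
Note: A statement and its contrapositive are logically equivalent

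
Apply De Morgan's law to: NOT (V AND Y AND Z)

NOT V OR NOT Y OR NOT Z
De Morgan's: NOT(AND of terms) = OR of negations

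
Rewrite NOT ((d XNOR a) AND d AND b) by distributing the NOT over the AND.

NOT (d XNOR a) OR NOT d OR NOT b
De Morgan's: NOT(AND of terms) = OR of negations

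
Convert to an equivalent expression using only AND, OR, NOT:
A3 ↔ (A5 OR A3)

(A3 AND (A5 OR A3)) OR (NOT A3 AND NOT (A5 OR A3))
(Biconditional = both true or both false)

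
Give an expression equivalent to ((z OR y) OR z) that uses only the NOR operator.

((((z NOR y) NOR (z NOR y)) NOR z) NOR (((z NOR y) NOR (z NOR y)) NOR z))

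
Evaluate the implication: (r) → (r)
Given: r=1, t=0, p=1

Antecedent (r) = 1; consequent (r) = 1.
1 → 1 = 1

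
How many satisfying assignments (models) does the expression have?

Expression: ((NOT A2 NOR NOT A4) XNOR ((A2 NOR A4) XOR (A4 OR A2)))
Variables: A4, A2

Satisfying assignments: (1,1)
Count: 1 out of 4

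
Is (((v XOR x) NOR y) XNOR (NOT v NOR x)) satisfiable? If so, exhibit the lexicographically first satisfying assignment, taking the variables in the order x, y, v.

x=0, y=1, v=0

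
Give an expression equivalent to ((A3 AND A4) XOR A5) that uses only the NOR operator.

((((((A3 NOR A3) NOR (A4 NOR A4)) NOR A5) NOR (((A3 NOR A3) NOR (A4 NOR A4)) NOR A5)) NOR ((((A3 NOR A3) NOR (A4 NOR A4)) NOR A5) NOR (((A3 NOR A3) NOR (A4 NOR A4)) NOR A5))) NOR ((((((A3 NOR A3) NOR (A4 NOR A4)) NOR ((A3 NOR A3) NOR (A4 NOR A4))) NOR (A5 NOR A5)) NOR ((((A3 NOR A3) NOR (A4 NOR A4)) NOR ((A3 NOR A3) NOR (A4 NOR A4))) NOR (A5 NOR A5))) NOR (((((A3 NOR A3) NOR (A4 NOR A4)) NOR ((A3 NOR A3) NOR (A4 NOR A4))) NOR (A5 NOR A5)) NOR ((((A3 NOR A3) NOR (A4 NOR A4)) NOR ((A3 NOR A3) NOR (A4 NOR A4))) NOR (A5 NOR A5)))))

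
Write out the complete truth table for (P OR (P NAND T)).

T | P | Output
--------------
0 | 0 | 1
0 | 1 | 1
1 | 0 | 1
1 | 1 | 1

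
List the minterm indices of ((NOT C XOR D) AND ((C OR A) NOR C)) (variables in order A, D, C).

Σm(0) = (NOT A AND NOT D AND NOT C)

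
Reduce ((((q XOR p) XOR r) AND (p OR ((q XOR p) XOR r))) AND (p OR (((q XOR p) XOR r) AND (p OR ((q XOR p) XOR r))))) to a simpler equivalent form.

By absorption (E AND (E OR v) = E) then absorption (E AND (E OR v) = E):
= ((q XOR p) XOR r)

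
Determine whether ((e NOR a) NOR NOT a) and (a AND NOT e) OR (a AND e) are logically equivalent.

Yes, they are equivalent — the two output columns agree on all 4 assignments:
a | e | Expression 1 | Expression 2
-----------------------------------
0 | 0 | 0 | 0
0 | 1 | 0 | 0
1 | 0 | 1 | 1
1 | 1 | 1 | 1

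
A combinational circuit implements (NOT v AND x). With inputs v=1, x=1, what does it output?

Substituting: (NOT 1 AND 1)
= 0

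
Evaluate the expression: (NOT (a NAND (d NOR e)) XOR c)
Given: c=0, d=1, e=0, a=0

Substituting: (NOT (0 NAND (1 NOR 0)) XOR 0)
= 0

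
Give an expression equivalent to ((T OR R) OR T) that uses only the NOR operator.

((((T NOR R) NOR (T NOR R)) NOR T) NOR (((T NOR R) NOR (T NOR R)) NOR T))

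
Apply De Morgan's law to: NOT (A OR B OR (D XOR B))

NOT A AND NOT B AND NOT (D XOR B)
De Morgan's: NOT(OR of terms) = AND of negations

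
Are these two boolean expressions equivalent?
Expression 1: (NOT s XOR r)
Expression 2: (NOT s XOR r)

Yes, they are equivalent — the two output columns agree on all 4 assignments:
r | s | Expression 1 | Expression 2
-----------------------------------
0 | 0 | 1 | 1
0 | 1 | 0 | 0
1 | 0 | 0 | 0
1 | 1 | 1 | 1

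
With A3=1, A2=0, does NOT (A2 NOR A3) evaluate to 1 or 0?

Substituting: NOT (0 NOR 1)
= 1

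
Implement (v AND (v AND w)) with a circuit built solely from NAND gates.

((v NAND ((v NAND w) NAND (v NAND w))) NAND (v NAND ((v NAND w) NAND (v NAND w))))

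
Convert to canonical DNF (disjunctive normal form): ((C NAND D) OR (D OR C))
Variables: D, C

(NOT D AND NOT C) OR (NOT D AND C) OR (D AND NOT C) OR (D AND C)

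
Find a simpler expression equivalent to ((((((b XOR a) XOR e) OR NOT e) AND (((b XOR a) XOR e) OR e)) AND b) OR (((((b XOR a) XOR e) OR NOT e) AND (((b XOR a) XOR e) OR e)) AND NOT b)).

By distribution ((E AND v) OR (E AND NOT v) = E) then distribution ((E OR v) AND (E OR NOT v) = E):
= ((b XOR a) XOR e)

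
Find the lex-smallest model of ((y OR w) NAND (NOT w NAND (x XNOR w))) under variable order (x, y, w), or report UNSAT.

x=0, y=0, w=0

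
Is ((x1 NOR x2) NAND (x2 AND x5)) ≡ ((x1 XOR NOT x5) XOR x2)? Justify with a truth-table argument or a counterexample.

No. Counterexample: with x1=0, x2=0, x5=1, Expression 1 = 1 but Expression 2 = 0.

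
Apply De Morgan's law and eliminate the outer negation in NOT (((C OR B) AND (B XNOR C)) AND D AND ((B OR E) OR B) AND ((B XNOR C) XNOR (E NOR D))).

NOT ((C OR B) AND (B XNOR C)) OR NOT D OR NOT ((B OR E) OR B) OR NOT ((B XNOR C) XNOR (E NOR D))
De Morgan's: NOT(AND of terms) = OR of negations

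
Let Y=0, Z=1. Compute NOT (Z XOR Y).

Substituting: NOT (1 XOR 0)
= 0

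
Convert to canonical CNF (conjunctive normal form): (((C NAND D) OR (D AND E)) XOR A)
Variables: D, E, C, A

(D OR E OR C OR NOT A) AND (D OR E OR NOT C OR NOT A) AND (D OR NOT E OR C OR NOT A) AND (D OR NOT E OR NOT C OR NOT A) AND (NOT D OR E OR C OR NOT A) AND (NOT D OR E OR NOT C OR A) AND (NOT D OR NOT E OR C OR NOT A) AND (NOT D OR NOT E OR NOT C OR NOT A)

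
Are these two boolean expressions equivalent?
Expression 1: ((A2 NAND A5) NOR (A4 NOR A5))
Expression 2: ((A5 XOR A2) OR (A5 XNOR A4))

No. Counterexample: with A2=0, A5=0, A4=0, Expression 1 = 0 but Expression 2 = 1.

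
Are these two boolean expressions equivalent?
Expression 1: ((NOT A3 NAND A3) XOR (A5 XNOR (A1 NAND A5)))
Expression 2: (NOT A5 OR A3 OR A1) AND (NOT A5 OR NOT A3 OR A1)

Yes, they are equivalent — the two output columns agree on all 8 assignments:
A5 | A3 | A1 | Expression 1 | Expression 2
------------------------------------------
0 | 0 | 0 | 1 | 1
0 | 0 | 1 | 1 | 1
0 | 1 | 0 | 1 | 1
0 | 1 | 1 | 1 | 1
1 | 0 | 0 | 0 | 0
1 | 0 | 1 | 1 | 1
1 | 1 | 0 | 0 | 0
1 | 1 | 1 | 1 | 1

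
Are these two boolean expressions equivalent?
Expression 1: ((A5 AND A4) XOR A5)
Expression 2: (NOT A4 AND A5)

Yes, they are equivalent — the two output columns agree on all 4 assignments:
A4 | A5 | Expression 1 | Expression 2
-------------------------------------
0 | 0 | 0 | 0
0 | 1 | 1 | 1
1 | 0 | 0 | 0
1 | 1 | 0 | 0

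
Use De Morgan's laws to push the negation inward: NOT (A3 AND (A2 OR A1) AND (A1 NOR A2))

NOT A3 OR NOT (A2 OR A1) OR NOT (A1 NOR A2)
De Morgan's: NOT(AND of terms) = OR of negations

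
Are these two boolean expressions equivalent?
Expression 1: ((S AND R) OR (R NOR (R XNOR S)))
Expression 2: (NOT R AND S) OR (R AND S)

Yes, they are equivalent — the two output columns agree on all 4 assignments:
R | S | Expression 1 | Expression 2
-----------------------------------
0 | 0 | 0 | 0
0 | 1 | 1 | 1
1 | 0 | 0 | 0
1 | 1 | 1 | 1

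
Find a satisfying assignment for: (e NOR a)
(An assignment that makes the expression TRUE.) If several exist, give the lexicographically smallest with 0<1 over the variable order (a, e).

a=0, e=0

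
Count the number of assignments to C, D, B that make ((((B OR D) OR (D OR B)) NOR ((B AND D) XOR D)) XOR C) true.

Satisfying assignments: (0,0,0), (1,0,1), (1,1,0), (1,1,1)
Count: 4 out of 8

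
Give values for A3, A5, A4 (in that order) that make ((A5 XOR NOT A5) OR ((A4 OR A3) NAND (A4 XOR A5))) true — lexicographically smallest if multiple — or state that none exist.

A3=0, A5=0, A4=0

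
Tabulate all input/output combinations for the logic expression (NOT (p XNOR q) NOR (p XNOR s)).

s | p | q | Output
------------------
0 | 0 | 0 | 0
0 | 0 | 1 | 0
0 | 1 | 0 | 0
0 | 1 | 1 | 1
1 | 0 | 0 | 1
1 | 0 | 1 | 0
1 | 1 | 0 | 0
1 | 1 | 1 | 0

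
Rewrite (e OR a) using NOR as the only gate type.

((e NOR a) NOR (e NOR a))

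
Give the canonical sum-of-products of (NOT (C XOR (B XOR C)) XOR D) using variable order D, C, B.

Σm(0, 2, 5, 7) = (NOT D AND NOT C AND NOT B) OR (NOT D AND C AND NOT B) OR (D AND NOT C AND B) OR (D AND C AND B)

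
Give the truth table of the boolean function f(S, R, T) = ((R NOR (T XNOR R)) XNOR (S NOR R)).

S | R | T | Output
------------------
0 | 0 | 0 | 0
0 | 0 | 1 | 1
0 | 1 | 0 | 1
0 | 1 | 1 | 1
1 | 0 | 0 | 1
1 | 0 | 1 | 0
1 | 1 | 0 | 1
1 | 1 | 1 | 1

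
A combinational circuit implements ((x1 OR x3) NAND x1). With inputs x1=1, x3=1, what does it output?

Substituting: ((1 OR 1) NAND 1)
= 0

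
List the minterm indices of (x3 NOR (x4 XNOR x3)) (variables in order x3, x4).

Σm(1) = (NOT x3 AND x4)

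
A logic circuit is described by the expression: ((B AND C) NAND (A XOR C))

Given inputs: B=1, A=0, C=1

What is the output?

Substituting: ((1 AND 1) NAND (0 XOR 1))
= 0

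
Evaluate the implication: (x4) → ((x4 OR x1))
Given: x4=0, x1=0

Antecedent (x4) = 0; consequent ((x4 OR x1)) = 0.
0 → 0 = 1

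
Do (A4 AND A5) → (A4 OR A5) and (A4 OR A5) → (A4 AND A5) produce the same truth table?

No, Converse is not equivalent to original (counterexample: A4=0, A5=1)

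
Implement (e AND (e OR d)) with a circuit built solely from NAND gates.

((e NAND ((e NAND e) NAND (d NAND d))) NAND (e NAND ((e NAND e) NAND (d NAND d))))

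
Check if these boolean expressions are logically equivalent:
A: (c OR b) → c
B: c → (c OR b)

No, Converse is not equivalent to original (counterexample: c=0, b=1, a=0)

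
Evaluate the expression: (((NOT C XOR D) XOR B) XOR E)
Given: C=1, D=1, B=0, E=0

Substituting: (((NOT 1 XOR 1) XOR 0) XOR 0)
= 1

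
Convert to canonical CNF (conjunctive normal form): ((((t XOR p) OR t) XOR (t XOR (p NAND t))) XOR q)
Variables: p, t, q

(p OR t OR NOT q) AND (p OR NOT t OR NOT q) AND (NOT p OR t OR q) AND (NOT p OR NOT t OR q)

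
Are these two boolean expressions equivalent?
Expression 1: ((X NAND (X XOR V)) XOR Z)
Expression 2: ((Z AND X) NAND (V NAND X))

No. Counterexample: with X=0, V=0, Z=1, Expression 1 = 0 but Expression 2 = 1.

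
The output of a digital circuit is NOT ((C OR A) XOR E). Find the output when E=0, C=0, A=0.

Substituting: NOT ((0 OR 0) XOR 0)
= 1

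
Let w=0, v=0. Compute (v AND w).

Substituting: (0 AND 0)
= 0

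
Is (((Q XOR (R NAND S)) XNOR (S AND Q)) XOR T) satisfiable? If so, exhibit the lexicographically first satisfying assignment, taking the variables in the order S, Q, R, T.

S=0, Q=0, R=0, T=1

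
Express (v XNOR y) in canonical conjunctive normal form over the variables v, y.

(v OR NOT y) AND (NOT v OR y)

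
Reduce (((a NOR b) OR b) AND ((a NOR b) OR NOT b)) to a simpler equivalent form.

By distribution ((E OR v) AND (E OR NOT v) = E):
= (a NOR b)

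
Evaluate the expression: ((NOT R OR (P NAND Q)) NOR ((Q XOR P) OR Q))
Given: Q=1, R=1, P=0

Substituting: ((NOT 1 OR (0 NAND 1)) NOR ((1 XOR 0) OR 1))
= 0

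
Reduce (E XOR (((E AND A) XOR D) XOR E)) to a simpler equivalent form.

By XOR self-cancellation ((E XOR v) XOR v = E):
= ((E AND A) XOR D)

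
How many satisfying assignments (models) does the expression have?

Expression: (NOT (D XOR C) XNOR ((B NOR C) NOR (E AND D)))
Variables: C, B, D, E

Satisfying assignments: (0,0,1,0), (0,0,1,1), (0,1,0,0), (0,1,0,1), (0,1,1,1), (1,0,1,0), (1,1,1,0)
Count: 7 out of 16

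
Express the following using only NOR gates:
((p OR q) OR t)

((((p NOR q) NOR (p NOR q)) NOR t) NOR (((p NOR q) NOR (p NOR q)) NOR t))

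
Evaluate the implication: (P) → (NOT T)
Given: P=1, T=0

Antecedent (P) = 1; consequent (NOT T) = 1.
1 → 1 = 1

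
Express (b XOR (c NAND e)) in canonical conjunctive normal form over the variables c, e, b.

(c OR e OR NOT b) AND (c OR NOT e OR NOT b) AND (NOT c OR e OR NOT b) AND (NOT c OR NOT e OR b)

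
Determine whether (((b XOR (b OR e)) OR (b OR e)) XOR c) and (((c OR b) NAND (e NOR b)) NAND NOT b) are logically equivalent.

No. Counterexample: with e=0, c=1, b=1, Expression 1 = 0 but Expression 2 = 1.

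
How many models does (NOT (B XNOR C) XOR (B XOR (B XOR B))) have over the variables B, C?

Satisfying assignments: (0,1), (1,1)
Count: 2 out of 4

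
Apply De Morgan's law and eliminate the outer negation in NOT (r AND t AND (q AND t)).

NOT r OR NOT t OR NOT (q AND t)
De Morgan's: NOT(AND of terms) = OR of negations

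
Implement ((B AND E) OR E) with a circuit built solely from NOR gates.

((((B NOR B) NOR (E NOR E)) NOR E) NOR (((B NOR B) NOR (E NOR E)) NOR E))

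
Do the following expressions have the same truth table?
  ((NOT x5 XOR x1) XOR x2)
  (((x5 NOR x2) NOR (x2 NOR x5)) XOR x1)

No. Counterexample: with x2=0, x5=0, x1=0, Expression 1 = 1 but Expression 2 = 0.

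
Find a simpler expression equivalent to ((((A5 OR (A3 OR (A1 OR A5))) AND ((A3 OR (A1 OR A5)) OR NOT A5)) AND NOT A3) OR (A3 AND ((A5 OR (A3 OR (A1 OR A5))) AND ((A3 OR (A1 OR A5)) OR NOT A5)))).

By distribution ((E AND v) OR (E AND NOT v) = E) then distribution ((E OR v) AND (E OR NOT v) = E):
= (A3 OR (A1 OR A5))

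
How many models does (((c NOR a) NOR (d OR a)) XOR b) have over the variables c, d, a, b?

Satisfying assignments: (0,0,0,1), (0,0,1,1), (0,1,0,1), (0,1,1,1), (1,0,0,0), (1,0,1,1), (1,1,0,1), (1,1,1,1)
Count: 8 out of 16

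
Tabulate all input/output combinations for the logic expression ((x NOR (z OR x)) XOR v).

z | v | x | Output
------------------
0 | 0 | 0 | 1
0 | 0 | 1 | 0
0 | 1 | 0 | 0
0 | 1 | 1 | 1
1 | 0 | 0 | 0
1 | 0 | 1 | 0
1 | 1 | 0 | 1
1 | 1 | 1 | 1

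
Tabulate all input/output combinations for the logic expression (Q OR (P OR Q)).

P | Q | Output
--------------
0 | 0 | 0
0 | 1 | 1
1 | 0 | 1
1 | 1 | 1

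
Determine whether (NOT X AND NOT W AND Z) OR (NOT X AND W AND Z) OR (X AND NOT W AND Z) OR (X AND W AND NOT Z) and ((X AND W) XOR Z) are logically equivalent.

Yes, they are equivalent — the two output columns agree on all 8 assignments:
X | W | Z | Expression 1 | Expression 2
---------------------------------------
0 | 0 | 0 | 0 | 0
0 | 0 | 1 | 1 | 1
0 | 1 | 0 | 0 | 0
0 | 1 | 1 | 1 | 1
1 | 0 | 0 | 0 | 0
1 | 0 | 1 | 1 | 1
1 | 1 | 0 | 1 | 1
1 | 1 | 1 | 0 | 0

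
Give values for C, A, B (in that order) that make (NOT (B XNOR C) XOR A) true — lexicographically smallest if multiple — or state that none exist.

C=0, A=0, B=1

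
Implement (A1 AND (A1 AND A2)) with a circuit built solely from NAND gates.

((A1 NAND ((A1 NAND A2) NAND (A1 NAND A2))) NAND (A1 NAND ((A1 NAND A2) NAND (A1 NAND A2))))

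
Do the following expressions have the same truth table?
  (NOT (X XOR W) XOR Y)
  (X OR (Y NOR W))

No. Counterexample: with Y=0, X=1, W=0, Expression 1 = 0 but Expression 2 = 1.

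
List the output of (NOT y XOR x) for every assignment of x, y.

x | y | Output
--------------
0 | 0 | 1
0 | 1 | 0
1 | 0 | 0
1 | 1 | 1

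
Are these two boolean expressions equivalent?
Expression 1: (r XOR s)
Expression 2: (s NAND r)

No. Counterexample: with r=0, s=0, Expression 1 = 0 but Expression 2 = 1.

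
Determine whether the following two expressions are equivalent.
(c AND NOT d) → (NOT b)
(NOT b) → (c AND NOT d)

No, Converse is not equivalent to original (counterexample: d=0, b=0, c=0)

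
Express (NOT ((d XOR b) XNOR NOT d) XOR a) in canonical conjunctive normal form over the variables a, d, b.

(a OR d OR NOT b) AND (a OR NOT d OR NOT b) AND (NOT a OR d OR b) AND (NOT a OR NOT d OR b)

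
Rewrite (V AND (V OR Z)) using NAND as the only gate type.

((V NAND ((V NAND V) NAND (Z NAND Z))) NAND (V NAND ((V NAND V) NAND (Z NAND Z))))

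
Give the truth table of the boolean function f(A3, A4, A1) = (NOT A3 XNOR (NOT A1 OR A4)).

A3 | A4 | A1 | Output
---------------------
0 | 0 | 0 | 1
0 | 0 | 1 | 0
0 | 1 | 0 | 1
0 | 1 | 1 | 1
1 | 0 | 0 | 0
1 | 0 | 1 | 1
1 | 1 | 0 | 0
1 | 1 | 1 | 0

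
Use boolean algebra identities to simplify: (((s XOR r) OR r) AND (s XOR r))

By absorption (E AND (E OR v) = E):
= (s XOR r)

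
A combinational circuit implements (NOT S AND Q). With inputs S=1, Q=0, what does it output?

Substituting: (NOT 1 AND 0)
= 0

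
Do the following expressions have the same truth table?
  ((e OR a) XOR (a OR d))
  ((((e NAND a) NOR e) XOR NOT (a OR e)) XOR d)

No. Counterexample: with d=0, e=0, a=0, Expression 1 = 0 but Expression 2 = 1.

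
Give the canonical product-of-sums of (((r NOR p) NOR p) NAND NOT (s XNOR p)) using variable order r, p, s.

ΠM(5) = (NOT r OR p OR NOT s)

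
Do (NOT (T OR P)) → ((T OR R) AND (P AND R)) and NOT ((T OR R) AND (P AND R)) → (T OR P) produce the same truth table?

Yes, Contrapositive is always equivalent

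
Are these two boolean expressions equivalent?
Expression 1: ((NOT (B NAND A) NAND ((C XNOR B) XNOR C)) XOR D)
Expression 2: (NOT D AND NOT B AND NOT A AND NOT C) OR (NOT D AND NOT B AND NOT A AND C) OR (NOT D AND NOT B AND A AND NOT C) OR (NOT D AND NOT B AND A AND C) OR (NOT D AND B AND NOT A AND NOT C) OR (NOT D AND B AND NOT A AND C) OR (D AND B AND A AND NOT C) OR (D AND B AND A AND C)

Yes, they are equivalent — the two output columns agree on all 16 assignments:
D | B | A | C | Expression 1 | Expression 2
-------------------------------------------
0 | 0 | 0 | 0 | 1 | 1
0 | 0 | 0 | 1 | 1 | 1
0 | 0 | 1 | 0 | 1 | 1
0 | 0 | 1 | 1 | 1 | 1
0 | 1 | 0 | 0 | 1 | 1
0 | 1 | 0 | 1 | 1 | 1
0 | 1 | 1 | 0 | 0 | 0
0 | 1 | 1 | 1 | 0 | 0
1 | 0 | 0 | 0 | 0 | 0
1 | 0 | 0 | 1 | 0 | 0
1 | 0 | 1 | 0 | 0 | 0
1 | 0 | 1 | 1 | 0 | 0
1 | 1 | 0 | 0 | 0 | 0
1 | 1 | 0 | 1 | 0 | 0
1 | 1 | 1 | 0 | 1 | 1
1 | 1 | 1 | 1 | 1 | 1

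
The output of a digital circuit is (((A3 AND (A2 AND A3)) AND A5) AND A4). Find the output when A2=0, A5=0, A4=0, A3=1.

Substituting: (((1 AND (0 AND 1)) AND 0) AND 0)
= 0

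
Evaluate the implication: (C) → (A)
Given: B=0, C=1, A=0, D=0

Antecedent (C) = 1; consequent (A) = 0.
1 → 0 = 0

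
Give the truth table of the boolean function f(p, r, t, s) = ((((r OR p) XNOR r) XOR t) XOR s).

p | r | t | s | Output
----------------------
0 | 0 | 0 | 0 | 1
0 | 0 | 0 | 1 | 0
0 | 0 | 1 | 0 | 0
0 | 0 | 1 | 1 | 1
0 | 1 | 0 | 0 | 1
0 | 1 | 0 | 1 | 0
0 | 1 | 1 | 0 | 0
0 | 1 | 1 | 1 | 1
1 | 0 | 0 | 0 | 0
1 | 0 | 0 | 1 | 1
1 | 0 | 1 | 0 | 1
1 | 0 | 1 | 1 | 0
1 | 1 | 0 | 0 | 1
1 | 1 | 0 | 1 | 0
1 | 1 | 1 | 0 | 0
1 | 1 | 1 | 1 | 1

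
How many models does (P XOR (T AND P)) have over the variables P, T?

Satisfying assignments: (1,0)
Count: 1 out of 4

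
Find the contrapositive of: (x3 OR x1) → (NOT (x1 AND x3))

Contrapositive: (x1 AND x3) → NOT (x3 OR x1)
Note: A statement and its contrapositive are logically equivalent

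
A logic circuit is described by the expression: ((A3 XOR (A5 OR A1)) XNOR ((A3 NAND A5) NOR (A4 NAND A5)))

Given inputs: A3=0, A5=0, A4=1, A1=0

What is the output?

Substituting: ((0 XOR (0 OR 0)) XNOR ((0 NAND 0) NOR (1 NAND 0)))
= 1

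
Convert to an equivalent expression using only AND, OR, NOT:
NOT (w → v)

w AND NOT v
(Negated implication: NOT(A → B) = A AND NOT B)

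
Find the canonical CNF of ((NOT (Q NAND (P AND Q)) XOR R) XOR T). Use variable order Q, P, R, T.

(Q OR P OR R OR T) AND (Q OR P OR NOT R OR NOT T) AND (Q OR NOT P OR R OR T) AND (Q OR NOT P OR NOT R OR NOT T) AND (NOT Q OR P OR R OR T) AND (NOT Q OR P OR NOT R OR NOT T) AND (NOT Q OR NOT P OR R OR NOT T) AND (NOT Q OR NOT P OR NOT R OR T)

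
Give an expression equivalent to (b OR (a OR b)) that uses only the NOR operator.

((b NOR ((a NOR b) NOR (a NOR b))) NOR (b NOR ((a NOR b) NOR (a NOR b))))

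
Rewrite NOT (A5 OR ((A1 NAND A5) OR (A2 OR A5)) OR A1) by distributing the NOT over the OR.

NOT A5 AND NOT ((A1 NAND A5) OR (A2 OR A5)) AND NOT A1
De Morgan's: NOT(OR of terms) = AND of negations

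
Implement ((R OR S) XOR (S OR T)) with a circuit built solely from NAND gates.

((((R NAND R) NAND (S NAND S)) NAND (((R NAND R) NAND (S NAND S)) NAND ((S NAND S) NAND (T NAND T)))) NAND (((S NAND S) NAND (T NAND T)) NAND (((R NAND R) NAND (S NAND S)) NAND ((S NAND S) NAND (T NAND T)))))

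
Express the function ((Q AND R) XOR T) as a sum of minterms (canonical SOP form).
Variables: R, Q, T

Σm(1, 3, 5, 6) = (NOT R AND NOT Q AND T) OR (NOT R AND Q AND T) OR (R AND NOT Q AND T) OR (R AND Q AND NOT T)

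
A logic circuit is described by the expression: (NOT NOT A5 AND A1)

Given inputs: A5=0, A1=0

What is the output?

Substituting: (NOT NOT 0 AND 0)
= 0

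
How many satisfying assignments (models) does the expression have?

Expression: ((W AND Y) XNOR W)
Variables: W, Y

Satisfying assignments: (0,0), (0,1), (1,1)
Count: 3 out of 4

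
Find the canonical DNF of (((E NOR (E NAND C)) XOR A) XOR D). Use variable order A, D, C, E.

(NOT A AND D AND NOT C AND NOT E) OR (NOT A AND D AND NOT C AND E) OR (NOT A AND D AND C AND NOT E) OR (NOT A AND D AND C AND E) OR (A AND NOT D AND NOT C AND NOT E) OR (A AND NOT D AND NOT C AND E) OR (A AND NOT D AND C AND NOT E) OR (A AND NOT D AND C AND E)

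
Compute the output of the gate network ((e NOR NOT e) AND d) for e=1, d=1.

Substituting: ((1 NOR NOT 1) AND 1)
= 0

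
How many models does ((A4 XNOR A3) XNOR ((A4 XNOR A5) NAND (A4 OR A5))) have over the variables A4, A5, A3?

Satisfying assignments: (0,0,0), (0,1,0), (1,0,1), (1,1,0)
Count: 4 out of 8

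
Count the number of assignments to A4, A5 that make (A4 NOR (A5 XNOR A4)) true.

Satisfying assignments: (0,1)
Count: 1 out of 4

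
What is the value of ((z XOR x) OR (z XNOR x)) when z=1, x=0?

Substituting: ((1 XOR 0) OR (1 XNOR 0))
= 1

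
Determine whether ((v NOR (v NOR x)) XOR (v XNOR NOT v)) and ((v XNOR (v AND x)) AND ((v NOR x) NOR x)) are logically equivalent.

No. Counterexample: with v=0, x=1, Expression 1 = 1 but Expression 2 = 0.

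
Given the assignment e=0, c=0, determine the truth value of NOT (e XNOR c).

Substituting: NOT (0 XNOR 0)
= 0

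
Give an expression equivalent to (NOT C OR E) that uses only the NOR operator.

(((C NOR C) NOR E) NOR ((C NOR C) NOR E))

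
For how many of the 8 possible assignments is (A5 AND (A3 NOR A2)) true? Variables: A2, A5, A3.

Satisfying assignments: (0,1,0)
Count: 1 out of 8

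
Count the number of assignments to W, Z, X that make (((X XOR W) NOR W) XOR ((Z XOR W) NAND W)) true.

Satisfying assignments: (0,0,1), (0,1,1), (1,1,0), (1,1,1)
Count: 4 out of 8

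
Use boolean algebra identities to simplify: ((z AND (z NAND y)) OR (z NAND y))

By absorption (E OR (E AND v) = E):
= (z NAND y)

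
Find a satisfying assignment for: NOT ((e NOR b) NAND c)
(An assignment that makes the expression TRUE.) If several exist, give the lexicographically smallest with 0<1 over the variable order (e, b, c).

e=0, b=0, c=1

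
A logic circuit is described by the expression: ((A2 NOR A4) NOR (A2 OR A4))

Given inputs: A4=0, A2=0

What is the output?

Substituting: ((0 NOR 0) NOR (0 OR 0))
= 0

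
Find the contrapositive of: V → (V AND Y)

Contrapositive: NOT (V AND Y) → NOT V
Note: A statement and its contrapositive are logically equivalent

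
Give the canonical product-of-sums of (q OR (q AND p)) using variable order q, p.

ΠM(0, 1) = (q OR p) AND (q OR NOT p)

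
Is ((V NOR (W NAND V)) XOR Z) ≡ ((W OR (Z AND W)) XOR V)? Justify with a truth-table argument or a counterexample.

No. Counterexample: with W=0, Z=0, V=1, Expression 1 = 0 but Expression 2 = 1.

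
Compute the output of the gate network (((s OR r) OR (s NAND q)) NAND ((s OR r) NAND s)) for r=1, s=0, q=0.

Substituting: (((0 OR 1) OR (0 NAND 0)) NAND ((0 OR 1) NAND 0))
= 0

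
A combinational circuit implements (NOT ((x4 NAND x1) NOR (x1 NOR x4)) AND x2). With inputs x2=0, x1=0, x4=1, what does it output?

Substituting: (NOT ((1 NAND 0) NOR (0 NOR 1)) AND 0)
= 0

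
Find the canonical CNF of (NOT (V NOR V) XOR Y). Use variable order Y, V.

(Y OR V) AND (NOT Y OR NOT V)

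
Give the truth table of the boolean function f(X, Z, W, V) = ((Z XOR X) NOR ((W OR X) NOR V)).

X | Z | W | V | Output
----------------------
0 | 0 | 0 | 0 | 0
0 | 0 | 0 | 1 | 1
0 | 0 | 1 | 0 | 1
0 | 0 | 1 | 1 | 1
0 | 1 | 0 | 0 | 0
0 | 1 | 0 | 1 | 0
0 | 1 | 1 | 0 | 0
0 | 1 | 1 | 1 | 0
1 | 0 | 0 | 0 | 0
1 | 0 | 0 | 1 | 0
1 | 0 | 1 | 0 | 0
1 | 0 | 1 | 1 | 0
1 | 1 | 0 | 0 | 1
1 | 1 | 0 | 1 | 1
1 | 1 | 1 | 0 | 1
1 | 1 | 1 | 1 | 1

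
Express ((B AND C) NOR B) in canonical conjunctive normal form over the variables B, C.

(NOT B OR C) AND (NOT B OR NOT C)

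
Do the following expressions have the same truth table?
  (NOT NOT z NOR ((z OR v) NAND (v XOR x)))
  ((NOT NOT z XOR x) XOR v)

No. Counterexample: with x=0, z=1, v=0, Expression 1 = 0 but Expression 2 = 1.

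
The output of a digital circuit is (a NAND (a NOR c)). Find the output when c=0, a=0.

Substituting: (0 NAND (0 NOR 0))
= 1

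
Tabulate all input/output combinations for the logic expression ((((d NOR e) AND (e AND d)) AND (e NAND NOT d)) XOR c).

d | e | c | Output
------------------
0 | 0 | 0 | 0
0 | 0 | 1 | 1
0 | 1 | 0 | 0
0 | 1 | 1 | 1
1 | 0 | 0 | 0
1 | 0 | 1 | 1
1 | 1 | 0 | 0
1 | 1 | 1 | 1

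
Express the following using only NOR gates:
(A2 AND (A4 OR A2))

((A2 NOR A2) NOR (((A4 NOR A2) NOR (A4 NOR A2)) NOR ((A4 NOR A2) NOR (A4 NOR A2))))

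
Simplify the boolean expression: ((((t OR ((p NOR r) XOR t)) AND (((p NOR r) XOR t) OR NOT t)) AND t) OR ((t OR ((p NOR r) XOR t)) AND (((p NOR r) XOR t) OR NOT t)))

By absorption (E OR (E AND v) = E) then distribution ((E OR v) AND (E OR NOT v) = E):
= ((p NOR r) XOR t)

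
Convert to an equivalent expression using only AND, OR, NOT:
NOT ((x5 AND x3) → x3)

(x5 AND x3) AND NOT x3
(Negated implication: NOT(A → B) = A AND NOT B)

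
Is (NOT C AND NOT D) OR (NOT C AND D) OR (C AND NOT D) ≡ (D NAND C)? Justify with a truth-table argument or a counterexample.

Yes, they are equivalent — the two output columns agree on all 4 assignments:
C | D | Expression 1 | Expression 2
-----------------------------------
0 | 0 | 1 | 1
0 | 1 | 1 | 1
1 | 0 | 1 | 1
1 | 1 | 0 | 0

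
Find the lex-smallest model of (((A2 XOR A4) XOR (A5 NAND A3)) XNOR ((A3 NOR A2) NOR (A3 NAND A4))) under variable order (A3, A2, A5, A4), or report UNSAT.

A3=0, A2=0, A5=0, A4=1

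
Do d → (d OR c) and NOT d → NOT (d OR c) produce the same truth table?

No, Inverse is not equivalent to original (counterexample: d=0, c=1)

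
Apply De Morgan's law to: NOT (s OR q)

NOT s AND NOT q
De Morgan's: NOT(OR of terms) = AND of negations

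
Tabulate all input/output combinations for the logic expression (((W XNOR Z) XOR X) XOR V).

X | W | Z | V | Output
----------------------
0 | 0 | 0 | 0 | 1
0 | 0 | 0 | 1 | 0
0 | 0 | 1 | 0 | 0
0 | 0 | 1 | 1 | 1
0 | 1 | 0 | 0 | 0
0 | 1 | 0 | 1 | 1
0 | 1 | 1 | 0 | 1
0 | 1 | 1 | 1 | 0
1 | 0 | 0 | 0 | 0
1 | 0 | 0 | 1 | 1
1 | 0 | 1 | 0 | 1
1 | 0 | 1 | 1 | 0
1 | 1 | 0 | 0 | 1
1 | 1 | 0 | 1 | 0
1 | 1 | 1 | 0 | 0
1 | 1 | 1 | 1 | 1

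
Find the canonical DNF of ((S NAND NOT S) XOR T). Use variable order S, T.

(NOT S AND NOT T) OR (S AND NOT T)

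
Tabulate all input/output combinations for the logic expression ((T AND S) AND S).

T | S | Output
--------------
0 | 0 | 0
0 | 1 | 0
1 | 0 | 0
1 | 1 | 1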